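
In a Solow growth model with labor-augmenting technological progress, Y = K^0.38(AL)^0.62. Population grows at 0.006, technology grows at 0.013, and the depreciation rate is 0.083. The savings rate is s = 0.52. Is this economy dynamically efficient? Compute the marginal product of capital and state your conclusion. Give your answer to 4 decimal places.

n + g + δ = 0.006 + 0.013 + 0.083 = 0.102.
Steady-state k*: s·k^0.38 = 0.102·k gives k* = (0.52/0.102)^(1/0.62) ≈ 13.8348.
MPK = 0.38·13.8348^(-0.62) ≈ 0.0745.
MPK < n+g+δ = 0.102, so the economy is dynamically inefficient (over-saving).

dynamically inefficient; MPK ≈ 0.0745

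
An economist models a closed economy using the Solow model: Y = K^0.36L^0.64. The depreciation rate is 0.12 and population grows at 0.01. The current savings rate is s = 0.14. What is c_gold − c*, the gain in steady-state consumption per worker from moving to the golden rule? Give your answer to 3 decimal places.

Break-even investment rate: n + δ = 0.01 + 0.12 = 0.13.
Current steady state (s = 0.14): k* = (0.14/0.13)^(1/0.64) ≈ 1.1228, y* = 1.1228^0.36 ≈ 1.0426, c* = (1−0.14)·1.0426 ≈ 0.8966.
Setting f'(k) = n+δ gives 0.36·k^(0.36−1) = 0.13, hence k_gold = (0.36/0.13)^(1/0.64) ≈ 4.9112.
y_gold = 4.9112^0.36 ≈ 1.7735, c_gold = y_gold − 0.13·k_gold ≈ 1.1350.
Gain: Δc = 1.1350 − 0.8966 ≈ 0.2384.

Δc ≈ 0.238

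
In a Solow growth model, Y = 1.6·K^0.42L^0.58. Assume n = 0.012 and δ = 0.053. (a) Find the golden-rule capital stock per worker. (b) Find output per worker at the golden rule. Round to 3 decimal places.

Break-even investment rate: n + δ = 0.012 + 0.053 = 0.065.
Golden rule sets MPK = n+δ: 0.42·1.6·k^(0.42−1) = 0.065, so k_gold = (0.42·1.6/0.065)^(1/0.58) ≈ 56.1128.
y_gold = 1.6·56.1128^0.42 ≈ 8.6841.

(a) k_gold ≈ 56.113; (b) y_gold ≈ 8.684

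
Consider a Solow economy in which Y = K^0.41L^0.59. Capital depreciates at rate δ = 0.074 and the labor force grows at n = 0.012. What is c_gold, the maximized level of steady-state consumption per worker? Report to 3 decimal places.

c_gold ≈ 1.747

n + δ = 0.012 + 0.074 = 0.086.
Setting f'(k) = n+δ gives 0.41·k^(0.41−1) = 0.086, hence k_gold = (0.41/0.086)^(1/0.59) ≈ 14.1136.
y_gold = 14.1136^0.41 ≈ 2.9604.
c_gold = y_gold − (n+δ)·k_gold = 2.9604 − 0.086·14.1136 ≈ 1.7466.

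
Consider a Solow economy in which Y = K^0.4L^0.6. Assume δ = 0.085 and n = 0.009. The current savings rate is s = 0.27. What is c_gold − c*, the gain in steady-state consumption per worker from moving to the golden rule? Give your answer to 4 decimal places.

Δc ≈ 0.1005

Capital per worker breaks even when investment replaces (n + δ)·k; here n + δ = 0.094.
Current steady state (s = 0.27): k* = (0.27/0.094)^(1/0.6) ≈ 5.8040, y* = 5.8040^0.4 ≈ 2.0206, c* = (1−0.27)·2.0206 ≈ 1.4751.
Maximizing c = f(k) − (n+δ)·k gives f'(k) = n+δ, i.e. 0.4·k^(0.4−1) = 0.094, so k_gold = (0.4/0.094)^(1/0.6) ≈ 11.1743.
y_gold = 11.1743^0.4 ≈ 2.6260, c_gold = y_gold − 0.094·k_gold ≈ 1.5756.
Gain: Δc = 1.5756 − 1.4751 ≈ 0.1005.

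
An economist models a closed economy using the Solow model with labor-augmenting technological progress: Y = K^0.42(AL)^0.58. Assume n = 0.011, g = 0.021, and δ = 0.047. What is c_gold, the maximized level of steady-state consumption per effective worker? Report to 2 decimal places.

c_gold ≈ 1.94

n + g + δ = 0.011 + 0.021 + 0.047 = 0.079.
Golden rule sets MPK = n+g+δ: 0.42·k^(0.42−1) = 0.079, so k_gold = (0.42/0.079)^(1/0.58) ≈ 17.8268.
y_gold = 17.8268^0.42 ≈ 3.3531.
c_gold = y_gold − (n+g+δ)·k_gold = 3.3531 − 0.079·17.8268 ≈ 1.9448.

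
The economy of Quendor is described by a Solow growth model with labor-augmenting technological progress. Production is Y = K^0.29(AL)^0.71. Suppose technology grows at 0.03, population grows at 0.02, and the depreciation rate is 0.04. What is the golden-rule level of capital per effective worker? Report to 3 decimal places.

n + g + δ = 0.02 + 0.03 + 0.04 = 0.09.
At the golden rule the marginal product of capital equals n+g+δ: 0.29·k^(0.29−1) = 0.09. Solving, k_gold = (0.29/0.09)^(1/0.71) ≈ 5.1965.

k_gold ≈ 5.197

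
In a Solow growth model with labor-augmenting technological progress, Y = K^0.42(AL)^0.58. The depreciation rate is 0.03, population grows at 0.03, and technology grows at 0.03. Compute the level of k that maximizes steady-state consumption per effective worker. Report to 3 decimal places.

n + g + δ = 0.03 + 0.03 + 0.03 = 0.09.
Golden rule sets MPK = n+g+δ: 0.42·k^(0.42−1) = 0.09, so k_gold = (0.42/0.09)^(1/0.58) ≈ 14.2384.

k_gold ≈ 14.238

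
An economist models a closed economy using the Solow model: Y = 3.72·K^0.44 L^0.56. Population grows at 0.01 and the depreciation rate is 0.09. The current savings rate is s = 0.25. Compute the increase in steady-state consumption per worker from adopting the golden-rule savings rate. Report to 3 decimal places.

n + δ = 0.01 + 0.09 = 0.1.
Current steady state (s = 0.25): k* = (0.25·3.72/0.1)^(1/0.56) ≈ 53.6332, y* = 3.72·53.6332^0.44 ≈ 21.4533, c* = (1−0.25)·21.4533 ≈ 16.0900.
Maximizing c = f(k) − (n+δ)·k gives f'(k) = n+δ, i.e. 0.44·3.72·k^(0.44−1) = 0.1, so k_gold = (0.44·3.72/0.1)^(1/0.56) ≈ 147.1802.
y_gold = 3.72·147.1802^0.44 ≈ 33.4500, c_gold = y_gold − 0.1·k_gold ≈ 18.7320.
Gain: Δc = 18.7320 − 16.0900 ≈ 2.6421.

Δc ≈ 2.642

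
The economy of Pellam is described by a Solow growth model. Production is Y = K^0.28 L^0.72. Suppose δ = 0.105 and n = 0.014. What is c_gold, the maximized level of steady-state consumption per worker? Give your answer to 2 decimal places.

c_gold ≈ 1.00

n + δ = 0.014 + 0.105 = 0.119.
Setting f'(k) = n+δ gives 0.28·k^(0.28−1) = 0.119, hence k_gold = (0.28/0.119)^(1/0.72) ≈ 3.2819.
y_gold = 3.2819^0.28 ≈ 1.3948.
c_gold = y_gold − (n+δ)·k_gold = 1.3948 − 0.119·3.2819 ≈ 1.0043.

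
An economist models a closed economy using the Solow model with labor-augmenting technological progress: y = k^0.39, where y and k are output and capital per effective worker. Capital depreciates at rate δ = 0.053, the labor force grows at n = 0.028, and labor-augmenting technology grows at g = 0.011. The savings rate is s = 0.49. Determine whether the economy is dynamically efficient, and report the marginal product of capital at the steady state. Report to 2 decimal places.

dynamically inefficient; MPK ≈ 0.07

n + g + δ = 0.028 + 0.011 + 0.053 = 0.092.
Steady-state k*: s·k^0.39 = 0.092·k gives k* = (0.49/0.092)^(1/0.61) ≈ 15.5179.
MPK = 0.39·15.5179^(-0.61) ≈ 0.0732.
MPK < n+g+δ = 0.092, so the economy is dynamically inefficient (over-saving).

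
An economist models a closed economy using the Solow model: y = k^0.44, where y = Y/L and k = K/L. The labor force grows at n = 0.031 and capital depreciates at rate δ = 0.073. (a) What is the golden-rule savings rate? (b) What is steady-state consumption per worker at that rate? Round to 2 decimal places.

Capital per worker breaks even when investment replaces (n + δ)·k; here n + δ = 0.104.
For Cobb-Douglas, s_gold equals capital's share: s_gold = 0.44.
Setting f'(k) = n+δ gives 0.44·k^(0.44−1) = 0.104, hence k_gold = (0.44/0.104)^(1/0.56) ≈ 13.1403.
y_gold = 13.1403^0.44 ≈ 3.1059; c_gold = (1−0.44)·y_gold ≈ 1.7393.

(a) s_gold = 0.44; (b) c_gold ≈ 1.74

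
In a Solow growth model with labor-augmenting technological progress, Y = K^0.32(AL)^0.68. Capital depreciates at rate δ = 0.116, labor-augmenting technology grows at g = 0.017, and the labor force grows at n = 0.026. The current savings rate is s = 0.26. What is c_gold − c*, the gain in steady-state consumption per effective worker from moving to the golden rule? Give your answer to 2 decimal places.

Break-even investment rate: n + g + δ = 0.026 + 0.017 + 0.116 = 0.159.
Current steady state (s = 0.26): k* = (0.26/0.159)^(1/0.68) ≈ 2.0610, y* = 2.0610^0.32 ≈ 1.2604, c* = (1−0.26)·1.2604 ≈ 0.9327.
Maximizing c = f(k) − (n+g+δ)·k gives f'(k) = n+g+δ, i.e. 0.32·k^(0.32−1) = 0.159, so k_gold = (0.32/0.159)^(1/0.68) ≈ 2.7970.
y_gold = 2.7970^0.32 ≈ 1.3898, c_gold = y_gold − 0.159·k_gold ≈ 0.9450.
Gain: Δc = 0.9450 − 0.9327 ≈ 0.0124.

Δc ≈ 0.01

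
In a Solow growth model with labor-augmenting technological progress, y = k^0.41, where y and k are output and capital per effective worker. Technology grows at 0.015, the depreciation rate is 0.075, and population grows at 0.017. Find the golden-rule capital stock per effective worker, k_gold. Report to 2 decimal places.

The effective depreciation rate is n + g + δ = 0.017 + 0.015 + 0.075 = 0.107.
At the golden rule the marginal product of capital equals n+g+δ: 0.41·k^(0.41−1) = 0.107. Solving, k_gold = (0.41/0.107)^(1/0.59) ≈ 9.7457.

k_gold ≈ 9.75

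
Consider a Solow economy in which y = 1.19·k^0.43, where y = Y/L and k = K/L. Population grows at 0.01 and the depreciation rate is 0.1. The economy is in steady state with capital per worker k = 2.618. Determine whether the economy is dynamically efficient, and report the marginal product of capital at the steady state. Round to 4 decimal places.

dynamically efficient; MPK ≈ 0.2956

n + δ = 0.01 + 0.1 = 0.11.
MPK = 0.43·1.19·k^(0.43−1) = 0.43·1.19·2.618^(-0.57) ≈ 0.2956.
MPK > 0.11, so the economy is dynamically efficient (under-saving).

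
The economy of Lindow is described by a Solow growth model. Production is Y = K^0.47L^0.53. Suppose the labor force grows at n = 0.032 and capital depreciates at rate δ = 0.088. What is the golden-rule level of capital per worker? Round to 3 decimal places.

Capital per worker breaks even when investment replaces (n + δ)·k; here n + δ = 0.12.
At the golden rule the marginal product of capital equals n+δ: 0.47·k^(0.47−1) = 0.12. Solving, k_gold = (0.47/0.12)^(1/0.53) ≈ 13.1435.

k_gold ≈ 13.143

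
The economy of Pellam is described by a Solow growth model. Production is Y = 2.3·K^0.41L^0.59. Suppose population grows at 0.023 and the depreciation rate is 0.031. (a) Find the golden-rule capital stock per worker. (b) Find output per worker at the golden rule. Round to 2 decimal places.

(a) k_gold ≈ 127.43; (b) y_gold ≈ 16.78

Break-even investment rate: n + δ = 0.023 + 0.031 = 0.054.
Setting f'(k) = n+δ gives 0.41·2.3·k^(0.41−1) = 0.054, hence k_gold = (0.41·2.3/0.054)^(1/0.59) ≈ 127.4338.
y_gold = 2.3·127.4338^0.41 ≈ 16.7840.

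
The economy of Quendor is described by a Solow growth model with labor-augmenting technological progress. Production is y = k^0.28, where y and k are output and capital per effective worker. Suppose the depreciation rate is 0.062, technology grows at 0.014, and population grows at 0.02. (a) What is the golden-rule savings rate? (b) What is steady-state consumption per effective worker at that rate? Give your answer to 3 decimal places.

(a) s_gold = 0.280; (b) c_gold ≈ 1.092

The effective depreciation rate is n + g + δ = 0.02 + 0.014 + 0.062 = 0.096.
For Cobb-Douglas, s_gold equals capital's share: s_gold = 0.28.
Setting f'(k) = n+g+δ gives 0.28·k^(0.28−1) = 0.096, hence k_gold = (0.28/0.096)^(1/0.72) ≈ 4.4226.
y_gold = 4.4226^0.28 ≈ 1.5163; c_gold = (1−0.28)·y_gold ≈ 1.0917.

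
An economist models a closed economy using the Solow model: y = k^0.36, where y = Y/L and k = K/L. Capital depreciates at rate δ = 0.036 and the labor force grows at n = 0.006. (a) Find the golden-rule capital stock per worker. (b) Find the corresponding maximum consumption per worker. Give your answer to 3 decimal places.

(a) k_gold ≈ 28.701; (b) c_gold ≈ 2.143

The effective depreciation rate is n + δ = 0.006 + 0.036 = 0.042.
Golden rule sets MPK = n+δ: 0.36·k^(0.36−1) = 0.042, so k_gold = (0.36/0.042)^(1/0.64) ≈ 28.7009.
y_gold = 28.7009^0.36 ≈ 3.3484; c_gold = y_gold − 0.042·k_gold ≈ 2.1430.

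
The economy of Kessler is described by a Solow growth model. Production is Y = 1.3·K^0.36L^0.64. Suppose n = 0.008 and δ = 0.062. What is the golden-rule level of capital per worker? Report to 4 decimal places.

The effective depreciation rate is n + δ = 0.008 + 0.062 = 0.07.
Maximizing c = f(k) − (n+δ)·k gives f'(k) = n+δ, i.e. 0.36·1.3·k^(0.36−1) = 0.07, so k_gold = (0.36·1.3/0.07)^(1/0.64) ≈ 19.4668.

k_gold ≈ 19.4668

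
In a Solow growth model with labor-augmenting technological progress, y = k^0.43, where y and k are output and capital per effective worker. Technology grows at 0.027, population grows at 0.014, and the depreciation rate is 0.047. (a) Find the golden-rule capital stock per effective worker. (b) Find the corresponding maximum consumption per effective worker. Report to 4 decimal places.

n + g + δ = 0.014 + 0.027 + 0.047 = 0.088.
Setting f'(k) = n+g+δ gives 0.43·k^(0.43−1) = 0.088, hence k_gold = (0.43/0.088)^(1/0.57) ≈ 16.1714.
y_gold = 16.1714^0.43 ≈ 3.3095; c_gold = y_gold − 0.088·k_gold ≈ 1.8864.

(a) k_gold ≈ 16.1714; (b) c_gold ≈ 1.8864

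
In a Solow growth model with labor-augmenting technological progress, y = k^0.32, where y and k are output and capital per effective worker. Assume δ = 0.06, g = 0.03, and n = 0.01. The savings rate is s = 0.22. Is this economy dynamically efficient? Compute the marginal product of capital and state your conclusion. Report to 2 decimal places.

dynamically efficient; MPK ≈ 0.15

The effective depreciation rate is n + g + δ = 0.01 + 0.03 + 0.06 = 0.1.
Steady-state k*: s·k^0.32 = 0.1·k gives k* = (0.22/0.1)^(1/0.68) ≈ 3.1883.
MPK = 0.32·3.1883^(-0.68) ≈ 0.1455.
MPK > n+g+δ = 0.1, so the economy is dynamically efficient (under-saving).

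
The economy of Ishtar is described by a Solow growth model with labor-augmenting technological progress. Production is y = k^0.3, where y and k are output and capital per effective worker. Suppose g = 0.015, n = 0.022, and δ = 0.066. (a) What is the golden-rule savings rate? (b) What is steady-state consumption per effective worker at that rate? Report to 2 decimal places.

Capital per effective worker breaks even when investment replaces (n + g + δ)·k; here n + g + δ = 0.103.
For Cobb-Douglas, s_gold equals capital's share: s_gold = 0.3.
At the golden rule the marginal product of capital equals n+g+δ: 0.3·k^(0.3−1) = 0.103. Solving, k_gold = (0.3/0.103)^(1/0.7) ≈ 4.6054.
y_gold = 4.6054^0.3 ≈ 1.5812; c_gold = (1−0.3)·y_gold ≈ 1.1068.

(a) s_gold = 0.30; (b) c_gold ≈ 1.11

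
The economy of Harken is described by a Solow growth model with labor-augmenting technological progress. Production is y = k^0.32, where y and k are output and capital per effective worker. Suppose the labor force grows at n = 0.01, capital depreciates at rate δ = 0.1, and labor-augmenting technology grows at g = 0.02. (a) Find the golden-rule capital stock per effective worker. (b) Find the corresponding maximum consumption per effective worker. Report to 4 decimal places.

(a) k_gold ≈ 3.7610; (b) c_gold ≈ 1.0390

Capital per effective worker breaks even when investment replaces (n + g + δ)·k; here n + g + δ = 0.13.
Maximizing c = f(k) − (n+g+δ)·k gives f'(k) = n+g+δ, i.e. 0.32·k^(0.32−1) = 0.13, so k_gold = (0.32/0.13)^(1/0.68) ≈ 3.7610.
y_gold = 3.7610^0.32 ≈ 1.5279; c_gold = y_gold − 0.13·k_gold ≈ 1.0390.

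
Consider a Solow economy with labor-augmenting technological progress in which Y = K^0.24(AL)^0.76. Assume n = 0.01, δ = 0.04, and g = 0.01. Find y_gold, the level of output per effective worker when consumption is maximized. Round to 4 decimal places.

y_gold ≈ 1.5493

Break-even investment rate: n + g + δ = 0.01 + 0.01 + 0.04 = 0.06.
Maximizing c = f(k) − (n+g+δ)·k gives f'(k) = n+g+δ, i.e. 0.24·k^(0.24−1) = 0.06, so k_gold = (0.24/0.06)^(1/0.76) ≈ 6.1970.
Output: y_gold = k_gold^0.24 = 6.1970^0.24 ≈ 1.5493.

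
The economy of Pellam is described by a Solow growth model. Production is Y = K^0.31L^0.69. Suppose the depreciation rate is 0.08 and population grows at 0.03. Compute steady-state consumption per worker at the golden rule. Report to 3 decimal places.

c_gold ≈ 1.099

n + δ = 0.03 + 0.08 = 0.11.
Setting f'(k) = n+δ gives 0.31·k^(0.31−1) = 0.11, hence k_gold = (0.31/0.11)^(1/0.69) ≈ 4.4888.
y_gold = 4.4888^0.31 ≈ 1.5928.
c_gold = y_gold − (n+δ)·k_gold = 1.5928 − 0.11·4.4888 ≈ 1.0990.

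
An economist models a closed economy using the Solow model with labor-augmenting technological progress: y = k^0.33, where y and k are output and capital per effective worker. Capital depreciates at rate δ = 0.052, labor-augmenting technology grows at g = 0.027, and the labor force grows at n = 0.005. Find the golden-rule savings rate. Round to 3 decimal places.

Capital per effective worker breaks even when investment replaces (n + g + δ)·k; here n + g + δ = 0.084.
At the golden rule MPK = n+g+δ, and in any Cobb-Douglas steady state s = (n+g+δ)·k/y = MPK·k/y = capital's share 0.33.

s_gold = 0.330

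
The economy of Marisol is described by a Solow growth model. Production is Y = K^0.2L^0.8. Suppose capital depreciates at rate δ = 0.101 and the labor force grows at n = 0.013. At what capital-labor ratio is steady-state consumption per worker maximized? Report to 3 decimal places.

n + δ = 0.013 + 0.101 = 0.114.
Golden rule sets MPK = n+δ: 0.2·k^(0.2−1) = 0.114, so k_gold = (0.2/0.114)^(1/0.8) ≈ 2.0191.

k_gold ≈ 2.019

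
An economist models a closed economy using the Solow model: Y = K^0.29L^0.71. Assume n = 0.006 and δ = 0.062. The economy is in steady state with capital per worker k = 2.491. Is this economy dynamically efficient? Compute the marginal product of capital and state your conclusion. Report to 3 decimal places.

n + δ = 0.006 + 0.062 = 0.068.
MPK = 0.29·k^(0.29−1) = 0.29·2.491^(-0.71) ≈ 0.1517.
MPK > 0.068, so the economy is dynamically efficient (under-saving).

dynamically efficient; MPK ≈ 0.152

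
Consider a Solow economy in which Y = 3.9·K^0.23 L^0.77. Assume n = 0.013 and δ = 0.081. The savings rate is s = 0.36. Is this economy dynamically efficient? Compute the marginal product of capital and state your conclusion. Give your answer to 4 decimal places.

dynamically inefficient; MPK ≈ 0.0601

Capital per worker breaks even when investment replaces (n + δ)·k; here n + δ = 0.094.
Steady-state k*: s·A·k^0.23 = 0.094·k gives k* = (0.36·3.9/0.094)^(1/0.77) ≈ 33.4955.
MPK = 0.23·3.9·33.4955^(-0.77) ≈ 0.0601.
MPK < n+δ = 0.094, so the economy is dynamically inefficient (over-saving).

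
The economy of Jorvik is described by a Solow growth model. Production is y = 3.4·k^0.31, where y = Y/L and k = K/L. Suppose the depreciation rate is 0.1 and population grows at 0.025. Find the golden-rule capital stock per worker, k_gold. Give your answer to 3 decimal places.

Capital per worker breaks even when investment replaces (n + δ)·k; here n + δ = 0.125.
Maximizing c = f(k) − (n+δ)·k gives f'(k) = n+δ, i.e. 0.31·3.4·k^(0.31−1) = 0.125, so k_gold = (0.31·3.4/0.125)^(1/0.69) ≈ 21.9750.

k_gold ≈ 21.975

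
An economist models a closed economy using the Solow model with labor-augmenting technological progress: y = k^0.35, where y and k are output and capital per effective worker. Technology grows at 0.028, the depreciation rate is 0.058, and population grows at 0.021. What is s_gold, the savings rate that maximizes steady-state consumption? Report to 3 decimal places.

Capital per effective worker breaks even when investment replaces (n + g + δ)·k; here n + g + δ = 0.107.
At the golden rule MPK = n+g+δ, and in any Cobb-Douglas steady state s = (n+g+δ)·k/y = MPK·k/y = capital's share 0.35.

s_gold = 0.350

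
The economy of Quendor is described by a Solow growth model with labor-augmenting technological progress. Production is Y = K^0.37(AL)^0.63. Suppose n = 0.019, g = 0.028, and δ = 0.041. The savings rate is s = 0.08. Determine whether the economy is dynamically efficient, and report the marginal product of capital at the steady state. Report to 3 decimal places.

The effective depreciation rate is n + g + δ = 0.019 + 0.028 + 0.041 = 0.088.
Steady-state k*: s·k^0.37 = 0.088·k gives k* = (0.08/0.088)^(1/0.63) ≈ 0.8596.
MPK = 0.37·0.8596^(-0.63) ≈ 0.4070.
MPK > n+g+δ = 0.088, so the economy is dynamically efficient (under-saving).

dynamically efficient; MPK ≈ 0.407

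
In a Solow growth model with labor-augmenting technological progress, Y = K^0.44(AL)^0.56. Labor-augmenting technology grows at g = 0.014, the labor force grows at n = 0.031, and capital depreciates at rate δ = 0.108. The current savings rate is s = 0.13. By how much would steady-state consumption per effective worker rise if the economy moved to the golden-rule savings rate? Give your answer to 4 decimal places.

Capital per effective worker breaks even when investment replaces (n + g + δ)·k; here n + g + δ = 0.153.
Current steady state (s = 0.13): k* = (0.13/0.153)^(1/0.56) ≈ 0.7476, y* = 0.7476^0.44 ≈ 0.8799, c* = (1−0.13)·0.8799 ≈ 0.7655.
Maximizing c = f(k) − (n+g+δ)·k gives f'(k) = n+g+δ, i.e. 0.44·k^(0.44−1) = 0.153, so k_gold = (0.44/0.153)^(1/0.56) ≈ 6.5950.
y_gold = 6.5950^0.44 ≈ 2.2933, c_gold = y_gold − 0.153·k_gold ≈ 1.2842.
Gain: Δc = 1.2842 − 0.7655 ≈ 0.5188.

Δc ≈ 0.5188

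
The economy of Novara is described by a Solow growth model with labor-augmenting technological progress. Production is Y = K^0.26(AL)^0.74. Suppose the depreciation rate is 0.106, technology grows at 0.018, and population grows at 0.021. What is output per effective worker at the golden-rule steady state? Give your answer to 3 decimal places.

y_gold ≈ 1.228

Capital per effective worker breaks even when investment replaces (n + g + δ)·k; here n + g + δ = 0.145.
Maximizing c = f(k) − (n+g+δ)·k gives f'(k) = n+g+δ, i.e. 0.26·k^(0.26−1) = 0.145, so k_gold = (0.26/0.145)^(1/0.74) ≈ 2.2015.
Output: y_gold = k_gold^0.26 = 2.2015^0.26 ≈ 1.2277.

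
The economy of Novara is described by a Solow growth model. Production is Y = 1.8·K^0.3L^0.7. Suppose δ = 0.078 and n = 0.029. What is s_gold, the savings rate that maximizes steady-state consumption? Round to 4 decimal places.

n + δ = 0.029 + 0.078 = 0.107.
At the golden rule MPK = n+δ, and in any Cobb-Douglas steady state s = (n+δ)·k/y = MPK·k/y = capital's share 0.3.

s_gold = 0.3000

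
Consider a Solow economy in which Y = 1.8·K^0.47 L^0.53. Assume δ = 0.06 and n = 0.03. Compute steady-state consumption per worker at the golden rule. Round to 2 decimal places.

c_gold ≈ 6.96

n + δ = 0.03 + 0.06 = 0.09.
At the golden rule the marginal product of capital equals n+δ: 0.47·1.8·k^(0.47−1) = 0.09. Solving, k_gold = (0.47·1.8/0.09)^(1/0.53) ≈ 68.5631.
y_gold = 1.8·68.5631^0.47 ≈ 13.1291.
c_gold = y_gold − (n+δ)·k_gold = 13.1291 − 0.09·68.5631 ≈ 6.9584.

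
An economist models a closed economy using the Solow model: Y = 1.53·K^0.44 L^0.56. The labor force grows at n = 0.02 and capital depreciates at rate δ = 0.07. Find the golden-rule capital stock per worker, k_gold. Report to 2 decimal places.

k_gold ≈ 36.35

Capital per worker breaks even when investment replaces (n + δ)·k; here n + δ = 0.09.
Golden rule sets MPK = n+δ: 0.44·1.53·k^(0.44−1) = 0.09, so k_gold = (0.44·1.53/0.09)^(1/0.56) ≈ 36.3529.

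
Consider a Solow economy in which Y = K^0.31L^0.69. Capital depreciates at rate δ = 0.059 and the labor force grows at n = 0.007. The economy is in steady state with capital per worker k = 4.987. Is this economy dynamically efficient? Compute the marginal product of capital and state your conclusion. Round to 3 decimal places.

dynamically efficient; MPK ≈ 0.102

Capital per worker breaks even when investment replaces (n + δ)·k; here n + δ = 0.066.
MPK = 0.31·k^(0.31−1) = 0.31·4.987^(-0.69) ≈ 0.1023.
MPK > 0.066, so the economy is dynamically efficient (under-saving).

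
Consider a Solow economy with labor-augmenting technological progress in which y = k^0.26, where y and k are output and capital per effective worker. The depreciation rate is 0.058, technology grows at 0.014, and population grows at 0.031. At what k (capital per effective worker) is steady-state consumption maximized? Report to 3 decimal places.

k_gold ≈ 3.495

Capital per effective worker breaks even when investment replaces (n + g + δ)·k; here n + g + δ = 0.103.
Golden rule sets MPK = n+g+δ: 0.26·k^(0.26−1) = 0.103, so k_gold = (0.26/0.103)^(1/0.74) ≈ 3.4948.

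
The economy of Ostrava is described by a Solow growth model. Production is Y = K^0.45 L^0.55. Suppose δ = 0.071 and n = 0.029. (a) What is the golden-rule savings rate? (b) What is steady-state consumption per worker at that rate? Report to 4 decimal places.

Capital per worker breaks even when investment replaces (n + δ)·k; here n + δ = 0.1.
For Cobb-Douglas, s_gold equals capital's share: s_gold = 0.45.
Setting f'(k) = n+δ gives 0.45·k^(0.45−1) = 0.1, hence k_gold = (0.45/0.1)^(1/0.55) ≈ 15.4049.
y_gold = 15.4049^0.45 ≈ 3.4233; c_gold = (1−0.45)·y_gold ≈ 1.8828.

(a) s_gold = 0.4500; (b) c_gold ≈ 1.8828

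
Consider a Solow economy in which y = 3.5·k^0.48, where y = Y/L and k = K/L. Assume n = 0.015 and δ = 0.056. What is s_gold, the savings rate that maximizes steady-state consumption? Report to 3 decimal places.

n + δ = 0.015 + 0.056 = 0.071.
At the golden rule MPK = n+δ, and in any Cobb-Douglas steady state s = (n+δ)·k/y = MPK·k/y = capital's share 0.48.

s_gold = 0.480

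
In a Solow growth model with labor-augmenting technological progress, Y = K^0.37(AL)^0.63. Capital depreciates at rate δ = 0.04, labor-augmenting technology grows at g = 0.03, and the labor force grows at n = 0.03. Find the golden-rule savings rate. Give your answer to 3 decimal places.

Capital per effective worker breaks even when investment replaces (n + g + δ)·k; here n + g + δ = 0.1.
At the golden rule MPK = n+g+δ, and in any Cobb-Douglas steady state s = (n+g+δ)·k/y = MPK·k/y = capital's share 0.37.

s_gold = 0.370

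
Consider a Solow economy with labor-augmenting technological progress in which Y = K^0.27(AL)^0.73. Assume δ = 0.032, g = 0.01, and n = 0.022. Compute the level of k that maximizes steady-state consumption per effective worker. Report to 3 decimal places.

k_gold ≈ 7.185

Capital per effective worker breaks even when investment replaces (n + g + δ)·k; here n + g + δ = 0.064.
Setting f'(k) = n+g+δ gives 0.27·k^(0.27−1) = 0.064, hence k_gold = (0.27/0.064)^(1/0.73) ≈ 7.1848.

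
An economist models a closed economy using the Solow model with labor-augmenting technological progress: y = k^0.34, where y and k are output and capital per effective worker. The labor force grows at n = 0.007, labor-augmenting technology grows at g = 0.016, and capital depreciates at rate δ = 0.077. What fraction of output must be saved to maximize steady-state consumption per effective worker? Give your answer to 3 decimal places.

Capital per effective worker breaks even when investment replaces (n + g + δ)·k; here n + g + δ = 0.1.
At the golden rule MPK = n+g+δ, and in any Cobb-Douglas steady state s = (n+g+δ)·k/y = MPK·k/y = capital's share 0.34.

s_gold = 0.340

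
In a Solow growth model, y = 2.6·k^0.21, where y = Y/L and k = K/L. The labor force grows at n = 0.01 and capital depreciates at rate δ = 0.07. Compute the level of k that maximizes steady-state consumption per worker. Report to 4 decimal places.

Break-even investment rate: n + δ = 0.01 + 0.07 = 0.08.
Setting f'(k) = n+δ gives 0.21·2.6·k^(0.21−1) = 0.08, hence k_gold = (0.21·2.6/0.08)^(1/0.79) ≈ 11.3717.

k_gold ≈ 11.3717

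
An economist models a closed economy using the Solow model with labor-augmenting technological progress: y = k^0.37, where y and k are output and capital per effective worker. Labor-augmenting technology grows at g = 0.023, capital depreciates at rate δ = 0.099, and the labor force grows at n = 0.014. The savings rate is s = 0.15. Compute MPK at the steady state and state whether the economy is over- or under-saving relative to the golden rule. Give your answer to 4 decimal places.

under-saving; MPK ≈ 0.3355

Capital per effective worker breaks even when investment replaces (n + g + δ)·k; here n + g + δ = 0.136.
Steady-state k*: s·k^0.37 = 0.136·k gives k* = (0.15/0.136)^(1/0.63) ≈ 1.1683.
MPK = 0.37·1.1683^(-0.63) ≈ 0.3355.
MPK > n+g+δ = 0.136, so the economy is dynamically efficient (under-saving).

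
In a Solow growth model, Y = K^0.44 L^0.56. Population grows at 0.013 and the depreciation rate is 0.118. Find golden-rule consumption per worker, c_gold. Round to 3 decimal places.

c_gold ≈ 1.451

n + δ = 0.013 + 0.118 = 0.131.
Setting f'(k) = n+δ gives 0.44·k^(0.44−1) = 0.131, hence k_gold = (0.44/0.131)^(1/0.56) ≈ 8.7018.
y_gold = 8.7018^0.44 ≈ 2.5908.
c_gold = y_gold − (n+δ)·k_gold = 2.5908 − 0.131·8.7018 ≈ 1.4508.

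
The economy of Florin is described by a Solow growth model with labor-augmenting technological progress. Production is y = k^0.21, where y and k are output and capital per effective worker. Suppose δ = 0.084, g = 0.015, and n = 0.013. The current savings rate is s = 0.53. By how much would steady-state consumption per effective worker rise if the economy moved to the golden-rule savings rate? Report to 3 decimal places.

Δc ≈ 0.223

The effective depreciation rate is n + g + δ = 0.013 + 0.015 + 0.084 = 0.112.
Current steady state (s = 0.53): k* = (0.53/0.112)^(1/0.79) ≈ 7.1533, y* = 7.1533^0.21 ≈ 1.5116, c* = (1−0.53)·1.5116 ≈ 0.7105.
Maximizing c = f(k) − (n+g+δ)·k gives f'(k) = n+g+δ, i.e. 0.21·k^(0.21−1) = 0.112, so k_gold = (0.21/0.112)^(1/0.79) ≈ 2.2160.
y_gold = 2.2160^0.21 ≈ 1.1819, c_gold = y_gold − 0.112·k_gold ≈ 0.9337.
Gain: Δc = 0.9337 − 0.7105 ≈ 0.2232.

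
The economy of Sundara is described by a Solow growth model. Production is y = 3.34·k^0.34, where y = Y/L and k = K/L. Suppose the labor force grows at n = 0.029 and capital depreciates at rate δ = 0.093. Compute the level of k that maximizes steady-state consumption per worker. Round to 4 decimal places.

The effective depreciation rate is n + δ = 0.029 + 0.093 = 0.122.
Golden rule sets MPK = n+δ: 0.34·3.34·k^(0.34−1) = 0.122, so k_gold = (0.34·3.34/0.122)^(1/0.66) ≈ 29.3750.

k_gold ≈ 29.3750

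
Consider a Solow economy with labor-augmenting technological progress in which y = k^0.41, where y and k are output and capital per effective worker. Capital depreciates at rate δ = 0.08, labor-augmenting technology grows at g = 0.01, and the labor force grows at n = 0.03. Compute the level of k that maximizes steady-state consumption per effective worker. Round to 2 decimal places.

The effective depreciation rate is n + g + δ = 0.03 + 0.01 + 0.08 = 0.12.
Golden rule sets MPK = n+g+δ: 0.41·k^(0.41−1) = 0.12, so k_gold = (0.41/0.12)^(1/0.59) ≈ 8.0244.

k_gold ≈ 8.02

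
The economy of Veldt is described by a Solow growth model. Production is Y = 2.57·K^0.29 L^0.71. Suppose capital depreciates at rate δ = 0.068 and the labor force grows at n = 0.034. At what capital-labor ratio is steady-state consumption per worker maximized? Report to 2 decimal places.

k_gold ≈ 16.46

Capital per worker breaks even when investment replaces (n + δ)·k; here n + δ = 0.102.
At the golden rule the marginal product of capital equals n+δ: 0.29·2.57·k^(0.29−1) = 0.102. Solving, k_gold = (0.29·2.57/0.102)^(1/0.71) ≈ 16.4635.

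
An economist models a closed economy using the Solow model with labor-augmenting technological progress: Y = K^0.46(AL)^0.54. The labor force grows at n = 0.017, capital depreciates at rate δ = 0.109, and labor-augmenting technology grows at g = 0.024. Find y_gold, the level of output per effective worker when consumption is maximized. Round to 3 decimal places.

y_gold ≈ 2.598

Break-even investment rate: n + g + δ = 0.017 + 0.024 + 0.109 = 0.15.
At the golden rule the marginal product of capital equals n+g+δ: 0.46·k^(0.46−1) = 0.15. Solving, k_gold = (0.46/0.15)^(1/0.54) ≈ 7.9659.
Output: y_gold = k_gold^0.46 = 7.9659^0.46 ≈ 2.5976.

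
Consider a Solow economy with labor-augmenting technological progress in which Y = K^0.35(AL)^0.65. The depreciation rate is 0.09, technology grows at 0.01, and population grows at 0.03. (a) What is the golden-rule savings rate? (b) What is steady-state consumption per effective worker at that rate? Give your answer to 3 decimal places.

(a) s_gold = 0.350; (b) c_gold ≈ 1.108

n + g + δ = 0.03 + 0.01 + 0.09 = 0.13.
For Cobb-Douglas, s_gold equals capital's share: s_gold = 0.35.
Maximizing c = f(k) − (n+g+δ)·k gives f'(k) = n+g+δ, i.e. 0.35·k^(0.35−1) = 0.13, so k_gold = (0.35/0.13)^(1/0.65) ≈ 4.5891.
y_gold = 4.5891^0.35 ≈ 1.7045; c_gold = (1−0.35)·y_gold ≈ 1.1079.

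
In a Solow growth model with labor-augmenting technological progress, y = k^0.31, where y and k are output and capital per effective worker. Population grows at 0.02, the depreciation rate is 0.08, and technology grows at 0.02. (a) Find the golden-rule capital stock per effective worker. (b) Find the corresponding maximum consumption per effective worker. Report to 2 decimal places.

Break-even investment rate: n + g + δ = 0.02 + 0.02 + 0.08 = 0.12.
Setting f'(k) = n+g+δ gives 0.31·k^(0.31−1) = 0.12, hence k_gold = (0.31/0.12)^(1/0.69) ≈ 3.9570.
y_gold = 3.9570^0.31 ≈ 1.5317; c_gold = y_gold − 0.12·k_gold ≈ 1.0569.

(a) k_gold ≈ 3.96; (b) c_gold ≈ 1.06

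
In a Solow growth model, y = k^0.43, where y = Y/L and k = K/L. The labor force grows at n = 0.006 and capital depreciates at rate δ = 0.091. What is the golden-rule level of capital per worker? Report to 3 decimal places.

The effective depreciation rate is n + δ = 0.006 + 0.091 = 0.097.
Setting f'(k) = n+δ gives 0.43·k^(0.43−1) = 0.097, hence k_gold = (0.43/0.097)^(1/0.57) ≈ 13.6319.

k_gold ≈ 13.632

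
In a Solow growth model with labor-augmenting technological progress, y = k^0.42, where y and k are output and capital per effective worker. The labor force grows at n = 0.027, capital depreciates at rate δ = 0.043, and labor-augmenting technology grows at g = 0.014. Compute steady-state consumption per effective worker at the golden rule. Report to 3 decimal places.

Capital per effective worker breaks even when investment replaces (n + g + δ)·k; here n + g + δ = 0.084.
Maximizing c = f(k) − (n+g+δ)·k gives f'(k) = n+g+δ, i.e. 0.42·k^(0.42−1) = 0.084, so k_gold = (0.42/0.084)^(1/0.58) ≈ 16.0369.
y_gold = 16.0369^0.42 ≈ 3.2074.
c_gold = y_gold − (n+g+δ)·k_gold = 3.2074 − 0.084·16.0369 ≈ 1.8603.

c_gold ≈ 1.860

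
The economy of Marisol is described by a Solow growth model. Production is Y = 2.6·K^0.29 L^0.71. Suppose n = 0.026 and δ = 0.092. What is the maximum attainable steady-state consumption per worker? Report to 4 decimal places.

c_gold ≈ 3.9376

Break-even investment rate: n + δ = 0.026 + 0.092 = 0.118.
At the golden rule the marginal product of capital equals n+δ: 0.29·2.6·k^(0.29−1) = 0.118. Solving, k_gold = (0.29·2.6/0.118)^(1/0.71) ≈ 13.6299.
y_gold = 2.6·13.6299^0.29 ≈ 5.5460.
c_gold = y_gold − (n+δ)·k_gold = 5.5460 − 0.118·13.6299 ≈ 3.9376.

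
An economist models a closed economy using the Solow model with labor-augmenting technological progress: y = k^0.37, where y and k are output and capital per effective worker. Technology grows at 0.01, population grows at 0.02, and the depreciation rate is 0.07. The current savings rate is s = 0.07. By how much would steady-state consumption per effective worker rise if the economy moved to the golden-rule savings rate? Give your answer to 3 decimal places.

Δc ≈ 0.604

Capital per effective worker breaks even when investment replaces (n + g + δ)·k; here n + g + δ = 0.1.
Current steady state (s = 0.07): k* = (0.07/0.1)^(1/0.63) ≈ 0.5677, y* = 0.5677^0.37 ≈ 0.8110, c* = (1−0.07)·0.8110 ≈ 0.7542.
Maximizing c = f(k) − (n+g+δ)·k gives f'(k) = n+g+δ, i.e. 0.37·k^(0.37−1) = 0.1, so k_gold = (0.37/0.1)^(1/0.63) ≈ 7.9782.
y_gold = 7.9782^0.37 ≈ 2.1563, c_gold = y_gold − 0.1·k_gold ≈ 1.3585.
Gain: Δc = 1.3585 − 0.7542 ≈ 0.6042.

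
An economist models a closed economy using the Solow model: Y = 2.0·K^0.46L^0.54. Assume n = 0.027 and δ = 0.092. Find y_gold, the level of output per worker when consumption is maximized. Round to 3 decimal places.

y_gold ≈ 11.420

n + δ = 0.027 + 0.092 = 0.119.
Setting f'(k) = n+δ gives 0.46·2.0·k^(0.46−1) = 0.119, hence k_gold = (0.46·2.0/0.119)^(1/0.54) ≈ 44.1459.
Output: y_gold = 2.0·k_gold^0.46 = 2.0·44.1459^0.46 ≈ 11.4204.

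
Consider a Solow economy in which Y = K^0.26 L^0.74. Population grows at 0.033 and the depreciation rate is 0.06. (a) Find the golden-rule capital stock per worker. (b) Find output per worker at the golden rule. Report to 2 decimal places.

(a) k_gold ≈ 4.01; (b) y_gold ≈ 1.44

n + δ = 0.033 + 0.06 = 0.093.
Setting f'(k) = n+δ gives 0.26·k^(0.26−1) = 0.093, hence k_gold = (0.26/0.093)^(1/0.74) ≈ 4.0120.
y_gold = 4.0120^0.26 ≈ 1.4351.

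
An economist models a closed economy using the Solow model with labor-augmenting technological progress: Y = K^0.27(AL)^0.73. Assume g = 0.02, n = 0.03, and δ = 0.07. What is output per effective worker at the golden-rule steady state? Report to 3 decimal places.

y_gold ≈ 1.350

n + g + δ = 0.03 + 0.02 + 0.07 = 0.12.
Maximizing c = f(k) − (n+g+δ)·k gives f'(k) = n+g+δ, i.e. 0.27·k^(0.27−1) = 0.12, so k_gold = (0.27/0.12)^(1/0.73) ≈ 3.0370.
Output: y_gold = k_gold^0.27 = 3.0370^0.27 ≈ 1.3498.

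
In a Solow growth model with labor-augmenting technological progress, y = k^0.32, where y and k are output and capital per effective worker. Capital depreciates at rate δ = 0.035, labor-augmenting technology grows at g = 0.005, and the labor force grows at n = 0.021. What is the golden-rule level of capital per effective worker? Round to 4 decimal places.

k_gold ≈ 11.4435

Break-even investment rate: n + g + δ = 0.021 + 0.005 + 0.035 = 0.061.
Setting f'(k) = n+g+δ gives 0.32·k^(0.32−1) = 0.061, hence k_gold = (0.32/0.061)^(1/0.68) ≈ 11.4435.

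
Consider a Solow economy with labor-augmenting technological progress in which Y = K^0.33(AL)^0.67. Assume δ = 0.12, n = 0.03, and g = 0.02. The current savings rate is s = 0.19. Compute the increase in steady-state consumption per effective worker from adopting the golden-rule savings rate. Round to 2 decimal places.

Δc ≈ 0.07

Break-even investment rate: n + g + δ = 0.03 + 0.02 + 0.12 = 0.17.
Current steady state (s = 0.19): k* = (0.19/0.17)^(1/0.67) ≈ 1.1806, y* = 1.1806^0.33 ≈ 1.0563, c* = (1−0.19)·1.0563 ≈ 0.8556.
At the golden rule the marginal product of capital equals n+g+δ: 0.33·k^(0.33−1) = 0.17. Solving, k_gold = (0.33/0.17)^(1/0.67) ≈ 2.6912.
y_gold = 2.6912^0.33 ≈ 1.3864, c_gold = y_gold − 0.17·k_gold ≈ 0.9289.
Gain: Δc = 0.9289 − 0.8556 ≈ 0.0733.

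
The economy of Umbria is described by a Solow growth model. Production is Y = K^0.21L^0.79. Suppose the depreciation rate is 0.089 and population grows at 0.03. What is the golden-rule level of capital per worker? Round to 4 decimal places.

k_gold ≈ 2.0523

Capital per worker breaks even when investment replaces (n + δ)·k; here n + δ = 0.119.
Setting f'(k) = n+δ gives 0.21·k^(0.21−1) = 0.119, hence k_gold = (0.21/0.119)^(1/0.79) ≈ 2.0523.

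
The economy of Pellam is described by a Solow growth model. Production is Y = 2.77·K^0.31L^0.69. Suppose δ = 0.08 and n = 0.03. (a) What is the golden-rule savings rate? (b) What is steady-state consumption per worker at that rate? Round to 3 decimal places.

n + δ = 0.03 + 0.08 = 0.11.
For Cobb-Douglas, s_gold equals capital's share: s_gold = 0.31.
Maximizing c = f(k) − (n+δ)·k gives f'(k) = n+δ, i.e. 0.31·2.77·k^(0.31−1) = 0.11, so k_gold = (0.31·2.77/0.11)^(1/0.69) ≈ 19.6519.
y_gold = 2.77·19.6519^0.31 ≈ 6.9732; c_gold = (1−0.31)·y_gold ≈ 4.8115.

(a) s_gold = 0.310; (b) c_gold ≈ 4.812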